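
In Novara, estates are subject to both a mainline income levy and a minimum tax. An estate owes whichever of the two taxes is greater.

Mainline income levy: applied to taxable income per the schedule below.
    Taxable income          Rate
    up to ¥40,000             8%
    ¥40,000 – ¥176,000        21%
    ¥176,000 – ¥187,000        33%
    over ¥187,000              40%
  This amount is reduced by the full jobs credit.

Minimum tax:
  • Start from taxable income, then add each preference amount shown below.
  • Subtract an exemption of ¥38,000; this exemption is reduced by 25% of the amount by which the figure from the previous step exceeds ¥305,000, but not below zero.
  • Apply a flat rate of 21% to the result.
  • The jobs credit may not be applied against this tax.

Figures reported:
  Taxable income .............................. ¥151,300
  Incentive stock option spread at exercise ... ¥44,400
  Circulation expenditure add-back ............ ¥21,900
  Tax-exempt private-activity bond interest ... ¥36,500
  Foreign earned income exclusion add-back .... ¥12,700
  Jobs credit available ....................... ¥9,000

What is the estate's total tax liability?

¥48,048

Minimum tax:
  Adjusted income: ¥151,300 + ¥44,400 + ¥21,900 + ¥36,500 + ¥12,700 = ¥266,800
  Exemption: ¥266,800 ≤ ¥305,000, so full ¥38,000 applies
  Base: ¥266,800 − ¥38,000 = ¥228,800
  ¥228,800 × 21% = ¥48,048

Mainline income levy:
  ¥40,000 × 8% = ¥3,200
  ¥111,300 × 21% = ¥23,373
  → ¥26,573
  Less jobs credit ¥9,000 → ¥17,573

¥48,048 > ¥17,573, so the minimum tax is the binding amount.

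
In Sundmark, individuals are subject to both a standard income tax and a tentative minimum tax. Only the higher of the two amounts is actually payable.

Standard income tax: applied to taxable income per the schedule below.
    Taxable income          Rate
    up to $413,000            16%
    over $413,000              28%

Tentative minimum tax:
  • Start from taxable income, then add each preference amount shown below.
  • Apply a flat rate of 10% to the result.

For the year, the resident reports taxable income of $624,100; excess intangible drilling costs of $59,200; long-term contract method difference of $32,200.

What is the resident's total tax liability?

$125,188

Standard income tax:
  $413,000 × 16% = $66,080
  $211,100 × 28% = $59,108
  → $125,188

Tentative minimum tax:
  Adjusted income: $624,100 + $59,200 + $32,200 = $715,500
  $715,500 × 10% = $71,550

$125,188 > $71,550, so the standard income tax governs.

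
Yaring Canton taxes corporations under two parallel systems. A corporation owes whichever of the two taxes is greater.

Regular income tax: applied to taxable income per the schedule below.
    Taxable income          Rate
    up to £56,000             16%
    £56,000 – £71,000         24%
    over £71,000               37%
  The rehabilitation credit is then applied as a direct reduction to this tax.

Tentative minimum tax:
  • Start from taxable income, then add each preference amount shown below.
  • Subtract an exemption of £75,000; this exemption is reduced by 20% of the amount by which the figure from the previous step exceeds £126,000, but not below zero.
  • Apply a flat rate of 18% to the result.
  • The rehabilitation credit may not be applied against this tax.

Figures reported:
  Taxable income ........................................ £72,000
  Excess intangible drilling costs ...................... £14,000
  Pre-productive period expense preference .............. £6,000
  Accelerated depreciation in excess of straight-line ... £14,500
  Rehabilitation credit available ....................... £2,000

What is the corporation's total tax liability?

Regular income tax:
  £56,000 × 16% = £8,960
  £15,000 × 24% = £3,600
  £1,000 × 37% = £370
  → £12,930
  Less rehabilitation credit £2,000 → £10,930

Tentative minimum tax:
  Adjusted income: £72,000 + £14,000 + £6,000 + £14,500 = £106,500
  Exemption: £106,500 ≤ £126,000, so full £75,000 applies
  Base: £106,500 − £75,000 = £31,500
  £31,500 × 18% = £5,670

£10,930 > £5,670, so the regular income tax governs.

£10,930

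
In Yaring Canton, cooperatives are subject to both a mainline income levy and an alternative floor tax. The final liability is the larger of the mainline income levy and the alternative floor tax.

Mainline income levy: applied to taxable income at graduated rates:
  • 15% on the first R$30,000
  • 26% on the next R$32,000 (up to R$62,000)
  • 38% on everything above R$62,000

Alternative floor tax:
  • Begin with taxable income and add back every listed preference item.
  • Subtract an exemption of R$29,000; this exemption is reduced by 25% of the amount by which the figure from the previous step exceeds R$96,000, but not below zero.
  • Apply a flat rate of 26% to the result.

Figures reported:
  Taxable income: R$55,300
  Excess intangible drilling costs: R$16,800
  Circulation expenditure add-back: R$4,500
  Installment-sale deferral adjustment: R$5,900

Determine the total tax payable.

R$13,910

Mainline income levy:
  R$30,000 × 15% = R$4,500
  R$25,300 × 26% = R$6,578
  → R$11,078

Alternative floor tax:
  Adjusted income: R$55,300 + R$16,800 + R$4,500 + R$5,900 = R$82,500
  Exemption: R$82,500 ≤ R$96,000, so full R$29,000 applies
  Base: R$82,500 − R$29,000 = R$53,500
  R$53,500 × 26% = R$13,910

R$13,910 > R$11,078, so the alternative floor tax is the binding amount.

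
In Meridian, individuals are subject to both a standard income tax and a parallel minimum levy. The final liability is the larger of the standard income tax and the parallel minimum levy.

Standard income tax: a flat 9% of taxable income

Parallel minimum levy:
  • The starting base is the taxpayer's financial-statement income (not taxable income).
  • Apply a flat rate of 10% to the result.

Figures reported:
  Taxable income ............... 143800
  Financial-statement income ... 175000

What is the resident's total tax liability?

Parallel minimum levy:
  Base (financial-statement income): 175000
  175000 × 10% = 17500

Standard income tax:
  143800 × 9% = 12942

17500 > 12942, so the parallel minimum levy is the binding amount.

17500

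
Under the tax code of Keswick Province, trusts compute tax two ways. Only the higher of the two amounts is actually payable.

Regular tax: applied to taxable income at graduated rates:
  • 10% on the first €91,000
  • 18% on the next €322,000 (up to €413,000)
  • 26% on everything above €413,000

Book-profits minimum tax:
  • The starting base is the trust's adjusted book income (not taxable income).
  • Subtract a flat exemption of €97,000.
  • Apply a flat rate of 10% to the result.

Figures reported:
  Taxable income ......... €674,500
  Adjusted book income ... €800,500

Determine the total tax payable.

€135,050

Book-profits minimum tax:
  Base (adjusted book income): €800,500
  Less exemption €97,000 → base €703,500
  €703,500 × 10% = €70,350

Regular tax:
  €91,000 × 10% = €9,100
  €322,000 × 18% = €57,960
  €261,500 × 26% = €67,990
  → €135,050

€135,050 > €70,350, so the regular tax governs.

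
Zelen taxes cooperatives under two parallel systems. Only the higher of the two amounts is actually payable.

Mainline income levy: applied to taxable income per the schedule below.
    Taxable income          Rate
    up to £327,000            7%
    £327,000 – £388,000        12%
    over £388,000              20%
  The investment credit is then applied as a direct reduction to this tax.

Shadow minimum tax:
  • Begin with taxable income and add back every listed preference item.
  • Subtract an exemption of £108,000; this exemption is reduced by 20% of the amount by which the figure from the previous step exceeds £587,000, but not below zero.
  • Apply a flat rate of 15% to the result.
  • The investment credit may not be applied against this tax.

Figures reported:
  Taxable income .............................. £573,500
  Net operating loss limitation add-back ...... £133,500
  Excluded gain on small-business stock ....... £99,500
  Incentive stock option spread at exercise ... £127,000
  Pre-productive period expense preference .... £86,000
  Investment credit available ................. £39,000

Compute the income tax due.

Mainline income levy:
  £327,000 × 7% = £22,890
  £61,000 × 12% = £7,320
  £185,500 × 20% = £37,100
  → £67,310
  Less investment credit £39,000 → £28,310

Shadow minimum tax:
  Adjusted income: £573,500 + £133,500 + £99,500 + £127,000 + £86,000 = £1,019,500
  Exemption: £108,000 − 20% × (£1,019,500 − £587,000) = £108,000 − £86,500 = £21,500
  Base: £1,019,500 − £21,500 = £998,000
  £998,000 × 15% = £149,700

£149,700 > £28,310, so the shadow minimum tax is the binding amount.

£149,700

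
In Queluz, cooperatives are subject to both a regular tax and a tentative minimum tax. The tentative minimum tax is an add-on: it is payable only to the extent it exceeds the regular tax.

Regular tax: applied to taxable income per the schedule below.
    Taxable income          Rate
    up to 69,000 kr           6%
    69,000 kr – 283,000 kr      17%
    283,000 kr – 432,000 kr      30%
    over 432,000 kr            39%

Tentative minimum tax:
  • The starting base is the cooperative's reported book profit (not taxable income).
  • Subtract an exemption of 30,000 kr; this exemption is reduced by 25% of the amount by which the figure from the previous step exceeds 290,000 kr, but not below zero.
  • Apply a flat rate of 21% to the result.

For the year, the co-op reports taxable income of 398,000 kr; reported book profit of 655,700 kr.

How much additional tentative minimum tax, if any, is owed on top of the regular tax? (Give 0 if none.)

62,677 kr

Regular tax:
  69,000 kr × 6% = 4,140 kr
  214,000 kr × 17% = 36,380 kr
  115,000 kr × 30% = 34,500 kr
  → 75,020 kr

Tentative minimum tax:
  Base (reported book profit): 655,700 kr
  Exemption: 25% × (655,700 kr − 290,000 kr) = 91,425 kr ≥ 30,000 kr, so the exemption is fully phased out
  Base: 655,700 kr − 0 kr = 655,700 kr
  655,700 kr × 21% = 137,697 kr

Excess of tentative minimum tax over regular tax: 137,697 kr − 75,020 kr = 62,677 kr.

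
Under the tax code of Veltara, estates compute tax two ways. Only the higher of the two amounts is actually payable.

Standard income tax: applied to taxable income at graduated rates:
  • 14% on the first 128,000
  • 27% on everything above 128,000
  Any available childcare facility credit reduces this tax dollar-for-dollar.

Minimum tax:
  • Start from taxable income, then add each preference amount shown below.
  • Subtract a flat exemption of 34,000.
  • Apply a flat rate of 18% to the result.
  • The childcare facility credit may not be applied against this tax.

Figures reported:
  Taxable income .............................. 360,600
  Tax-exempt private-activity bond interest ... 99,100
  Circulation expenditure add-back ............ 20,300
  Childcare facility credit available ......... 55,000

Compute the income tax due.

80,280

Minimum tax:
  Adjusted income: 360,600 + 99,100 + 20,300 = 480,000
  Less exemption 34,000 → base 446,000
  446,000 × 18% = 80,280

Standard income tax:
  128,000 × 14% = 17,920
  232,600 × 27% = 62,802
  → 80,722
  Less childcare facility credit 55,000 → 25,722

80,280 > 25,722, so the minimum tax is the binding amount.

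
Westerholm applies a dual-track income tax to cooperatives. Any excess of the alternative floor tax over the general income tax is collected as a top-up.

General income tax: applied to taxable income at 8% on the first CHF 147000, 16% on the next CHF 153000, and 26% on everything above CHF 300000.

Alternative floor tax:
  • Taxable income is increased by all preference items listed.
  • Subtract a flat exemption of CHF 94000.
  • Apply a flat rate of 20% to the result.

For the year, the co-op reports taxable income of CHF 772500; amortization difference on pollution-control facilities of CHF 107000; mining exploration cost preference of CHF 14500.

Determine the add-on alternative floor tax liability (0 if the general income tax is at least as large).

CHF 910

General income tax:
  CHF 147000 × 8% = CHF 11760
  CHF 153000 × 16% = CHF 24480
  CHF 472500 × 26% = CHF 122850
  → CHF 159090

Alternative floor tax:
  Adjusted income: CHF 772500 + CHF 107000 + CHF 14500 = CHF 894000
  Less exemption CHF 94000 → base CHF 800000
  CHF 800000 × 20% = CHF 160000

Excess of alternative floor tax over general income tax: CHF 160000 − CHF 159090 = CHF 910.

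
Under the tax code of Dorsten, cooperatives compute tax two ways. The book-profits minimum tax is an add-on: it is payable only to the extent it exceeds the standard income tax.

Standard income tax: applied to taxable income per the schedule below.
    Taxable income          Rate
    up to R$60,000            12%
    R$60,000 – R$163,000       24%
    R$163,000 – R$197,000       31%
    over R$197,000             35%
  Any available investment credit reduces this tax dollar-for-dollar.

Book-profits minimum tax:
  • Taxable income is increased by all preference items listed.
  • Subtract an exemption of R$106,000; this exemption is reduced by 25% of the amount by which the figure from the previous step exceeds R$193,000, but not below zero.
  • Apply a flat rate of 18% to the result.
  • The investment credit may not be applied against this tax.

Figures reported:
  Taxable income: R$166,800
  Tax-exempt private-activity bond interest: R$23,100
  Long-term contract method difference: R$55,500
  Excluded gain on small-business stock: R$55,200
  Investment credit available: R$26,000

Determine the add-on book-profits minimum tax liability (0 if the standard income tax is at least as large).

R$32,772

Book-profits minimum tax:
  Adjusted income: R$166,800 + R$23,100 + R$55,500 + R$55,200 = R$300,600
  Exemption: R$106,000 − 25% × (R$300,600 − R$193,000) = R$106,000 − R$26,900 = R$79,100
  Base: R$300,600 − R$79,100 = R$221,500
  R$221,500 × 18% = R$39,870

Standard income tax:
  R$60,000 × 12% = R$7,200
  R$103,000 × 24% = R$24,720
  R$3,800 × 31% = R$1,178
  → R$33,098
  Less investment credit R$26,000 → R$7,098

Excess of book-profits minimum tax over standard income tax: R$39,870 − R$7,098 = R$32,772.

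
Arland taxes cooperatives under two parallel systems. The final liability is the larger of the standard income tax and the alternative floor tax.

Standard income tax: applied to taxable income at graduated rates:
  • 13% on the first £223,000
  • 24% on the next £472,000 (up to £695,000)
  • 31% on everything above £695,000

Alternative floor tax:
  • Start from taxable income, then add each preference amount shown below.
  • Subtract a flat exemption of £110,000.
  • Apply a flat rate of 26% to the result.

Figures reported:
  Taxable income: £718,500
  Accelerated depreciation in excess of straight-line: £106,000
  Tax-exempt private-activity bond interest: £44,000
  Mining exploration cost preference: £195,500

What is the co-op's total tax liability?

Alternative floor tax:
  Adjusted income: £718,500 + £106,000 + £44,000 + £195,500 = £1,064,000
  Less exemption £110,000 → base £954,000
  £954,000 × 26% = £248,040

Standard income tax:
  £223,000 × 13% = £28,990
  £472,000 × 24% = £113,280
  £23,500 × 31% = £7,285
  → £149,555

£248,040 > £149,555, so the alternative floor tax is the binding amount.

£248,040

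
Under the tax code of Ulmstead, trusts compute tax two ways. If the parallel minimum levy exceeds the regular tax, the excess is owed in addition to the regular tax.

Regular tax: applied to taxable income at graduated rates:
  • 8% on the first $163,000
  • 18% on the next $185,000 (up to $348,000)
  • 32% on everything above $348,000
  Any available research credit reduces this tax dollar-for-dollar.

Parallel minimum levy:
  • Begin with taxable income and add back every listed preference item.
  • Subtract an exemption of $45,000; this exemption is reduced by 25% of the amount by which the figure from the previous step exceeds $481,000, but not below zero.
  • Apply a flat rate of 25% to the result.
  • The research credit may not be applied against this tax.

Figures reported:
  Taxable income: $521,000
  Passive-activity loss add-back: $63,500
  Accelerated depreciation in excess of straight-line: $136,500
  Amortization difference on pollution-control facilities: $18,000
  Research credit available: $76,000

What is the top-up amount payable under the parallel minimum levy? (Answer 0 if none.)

$159,050

Regular tax:
  $163,000 × 8% = $13,040
  $185,000 × 18% = $33,300
  $173,000 × 32% = $55,360
  → $101,700
  Less research credit $76,000 → $25,700

Parallel minimum levy:
  Adjusted income: $521,000 + $63,500 + $136,500 + $18,000 = $739,000
  Exemption: 25% × ($739,000 − $481,000) = $64,500 ≥ $45,000, so the exemption is fully phased out
  Base: $739,000 − $0 = $739,000
  $739,000 × 25% = $184,750

Excess of parallel minimum levy over regular tax: $184,750 − $25,700 = $159,050.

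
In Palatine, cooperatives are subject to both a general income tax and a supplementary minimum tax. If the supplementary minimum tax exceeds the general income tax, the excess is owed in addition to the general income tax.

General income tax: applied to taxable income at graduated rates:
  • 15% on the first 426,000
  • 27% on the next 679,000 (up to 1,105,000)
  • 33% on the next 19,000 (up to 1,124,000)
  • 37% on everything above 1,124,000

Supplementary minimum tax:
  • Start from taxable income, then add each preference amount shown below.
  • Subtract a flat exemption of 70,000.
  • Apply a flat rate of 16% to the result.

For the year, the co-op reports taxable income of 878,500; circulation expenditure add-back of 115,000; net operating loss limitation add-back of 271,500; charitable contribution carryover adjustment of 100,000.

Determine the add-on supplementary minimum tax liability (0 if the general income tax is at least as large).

21,125

Supplementary minimum tax:
  Adjusted income: 878,500 + 115,000 + 271,500 + 100,000 = 1,365,000
  Less exemption 70,000 → base 1,295,000
  1,295,000 × 16% = 207,200

General income tax:
  426,000 × 15% = 63,900
  452,500 × 27% = 122,175
  → 186,075

Excess of supplementary minimum tax over general income tax: 207,200 − 186,075 = 21,125.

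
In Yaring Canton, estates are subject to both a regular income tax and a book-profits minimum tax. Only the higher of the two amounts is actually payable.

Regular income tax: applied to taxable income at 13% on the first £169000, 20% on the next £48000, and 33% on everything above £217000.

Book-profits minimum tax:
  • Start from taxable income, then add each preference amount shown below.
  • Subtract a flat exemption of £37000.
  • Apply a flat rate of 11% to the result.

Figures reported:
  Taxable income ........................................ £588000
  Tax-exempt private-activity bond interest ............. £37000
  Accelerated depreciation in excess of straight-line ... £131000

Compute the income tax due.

£154000

Regular income tax:
  £169000 × 13% = £21970
  £48000 × 20% = £9600
  £371000 × 33% = £122430
  → £154000

Book-profits minimum tax:
  Adjusted income: £588000 + £37000 + £131000 = £756000
  Less exemption £37000 → base £719000
  £719000 × 11% = £79090

£154000 > £79090, so the regular income tax governs.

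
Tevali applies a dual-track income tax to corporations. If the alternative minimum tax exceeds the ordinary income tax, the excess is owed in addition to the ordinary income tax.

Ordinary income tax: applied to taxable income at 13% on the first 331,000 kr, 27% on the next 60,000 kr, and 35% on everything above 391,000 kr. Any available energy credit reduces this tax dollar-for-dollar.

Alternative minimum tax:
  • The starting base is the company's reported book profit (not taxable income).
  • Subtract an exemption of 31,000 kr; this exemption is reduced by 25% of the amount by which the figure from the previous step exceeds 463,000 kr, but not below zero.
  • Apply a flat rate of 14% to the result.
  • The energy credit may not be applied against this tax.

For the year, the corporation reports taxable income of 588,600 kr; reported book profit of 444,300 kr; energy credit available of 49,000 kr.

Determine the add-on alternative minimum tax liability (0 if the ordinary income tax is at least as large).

Alternative minimum tax:
  Base (reported book profit): 444,300 kr
  Exemption: 444,300 kr ≤ 463,000 kr, so full 31,000 kr applies
  Base: 444,300 kr − 31,000 kr = 413,300 kr
  413,300 kr × 14% = 57,862 kr

Ordinary income tax:
  331,000 kr × 13% = 43,030 kr
  60,000 kr × 27% = 16,200 kr
  197,600 kr × 35% = 69,160 kr
  → 128,390 kr
  Less energy credit 49,000 kr → 79,390 kr

57,862 kr ≤ 79,390 kr, so no add-on is due.

0 kr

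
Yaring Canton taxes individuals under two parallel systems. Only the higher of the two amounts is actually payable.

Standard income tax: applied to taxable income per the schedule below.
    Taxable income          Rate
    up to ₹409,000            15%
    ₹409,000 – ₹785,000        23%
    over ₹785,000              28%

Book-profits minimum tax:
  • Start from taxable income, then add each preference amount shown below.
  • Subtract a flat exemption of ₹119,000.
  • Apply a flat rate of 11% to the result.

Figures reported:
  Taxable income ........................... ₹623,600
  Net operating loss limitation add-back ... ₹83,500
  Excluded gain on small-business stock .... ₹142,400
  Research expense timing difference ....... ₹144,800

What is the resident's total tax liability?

Book-profits minimum tax:
  Adjusted income: ₹623,600 + ₹83,500 + ₹142,400 + ₹144,800 = ₹994,300
  Less exemption ₹119,000 → base ₹875,300
  ₹875,300 × 11% = ₹96,283

Standard income tax:
  ₹409,000 × 15% = ₹61,350
  ₹214,600 × 23% = ₹49,358
  → ₹110,708

₹110,708 > ₹96,283, so the standard income tax governs.

₹110,708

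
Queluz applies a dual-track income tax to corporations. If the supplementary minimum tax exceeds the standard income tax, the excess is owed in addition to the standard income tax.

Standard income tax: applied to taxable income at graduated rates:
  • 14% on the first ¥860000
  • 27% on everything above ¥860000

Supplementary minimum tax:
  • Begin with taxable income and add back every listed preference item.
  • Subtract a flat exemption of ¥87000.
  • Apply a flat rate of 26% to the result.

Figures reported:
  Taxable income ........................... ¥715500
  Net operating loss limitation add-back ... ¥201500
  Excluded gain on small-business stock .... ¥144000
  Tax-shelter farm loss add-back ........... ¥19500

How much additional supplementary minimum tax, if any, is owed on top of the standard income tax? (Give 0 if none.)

Standard income tax:
  ¥715500 × 14% = ¥100170

Supplementary minimum tax:
  Adjusted income: ¥715500 + ¥201500 + ¥144000 + ¥19500 = ¥1080500
  Less exemption ¥87000 → base ¥993500
  ¥993500 × 26% = ¥258310

Excess of supplementary minimum tax over standard income tax: ¥258310 − ¥100170 = ¥158140.

¥158140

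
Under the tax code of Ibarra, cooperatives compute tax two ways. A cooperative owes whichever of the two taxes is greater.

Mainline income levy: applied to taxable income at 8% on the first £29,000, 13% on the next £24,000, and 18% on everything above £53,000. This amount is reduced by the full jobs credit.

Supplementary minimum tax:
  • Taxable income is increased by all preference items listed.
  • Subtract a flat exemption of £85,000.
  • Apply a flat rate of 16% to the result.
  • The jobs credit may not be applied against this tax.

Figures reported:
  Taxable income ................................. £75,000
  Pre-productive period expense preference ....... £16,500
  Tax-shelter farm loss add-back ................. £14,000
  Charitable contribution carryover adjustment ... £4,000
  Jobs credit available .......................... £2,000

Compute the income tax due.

£7,400

Mainline income levy:
  £29,000 × 8% = £2,320
  £24,000 × 13% = £3,120
  £22,000 × 18% = £3,960
  → £9,400
  Less jobs credit £2,000 → £7,400

Supplementary minimum tax:
  Adjusted income: £75,000 + £16,500 + £14,000 + £4,000 = £109,500
  Less exemption £85,000 → base £24,500
  £24,500 × 16% = £3,920

£7,400 > £3,920, so the mainline income levy governs.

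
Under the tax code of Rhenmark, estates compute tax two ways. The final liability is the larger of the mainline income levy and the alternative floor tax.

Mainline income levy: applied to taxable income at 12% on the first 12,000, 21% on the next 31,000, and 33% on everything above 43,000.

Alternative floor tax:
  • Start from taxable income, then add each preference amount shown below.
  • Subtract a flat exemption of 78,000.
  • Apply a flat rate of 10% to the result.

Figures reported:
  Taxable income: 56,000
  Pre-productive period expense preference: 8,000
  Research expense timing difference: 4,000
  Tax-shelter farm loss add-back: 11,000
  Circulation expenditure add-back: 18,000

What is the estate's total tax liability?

12,240

Mainline income levy:
  12,000 × 12% = 1,440
  31,000 × 21% = 6,510
  13,000 × 33% = 4,290
  → 12,240

Alternative floor tax:
  Adjusted income: 56,000 + 8,000 + 4,000 + 11,000 + 18,000 = 97,000
  Less exemption 78,000 → base 19,000
  19,000 × 10% = 1,900

12,240 > 1,900, so the mainline income levy governs.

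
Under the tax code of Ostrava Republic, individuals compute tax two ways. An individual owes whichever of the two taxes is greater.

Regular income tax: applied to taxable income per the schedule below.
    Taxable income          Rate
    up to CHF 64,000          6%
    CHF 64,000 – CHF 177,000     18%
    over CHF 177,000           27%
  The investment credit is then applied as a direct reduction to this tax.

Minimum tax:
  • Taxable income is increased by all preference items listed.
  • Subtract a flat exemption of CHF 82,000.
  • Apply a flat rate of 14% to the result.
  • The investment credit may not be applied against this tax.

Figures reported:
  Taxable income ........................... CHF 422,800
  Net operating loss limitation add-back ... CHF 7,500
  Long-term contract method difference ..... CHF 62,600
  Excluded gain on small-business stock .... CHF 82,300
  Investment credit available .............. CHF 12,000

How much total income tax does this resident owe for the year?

CHF 78,546

Regular income tax:
  CHF 64,000 × 6% = CHF 3,840
  CHF 113,000 × 18% = CHF 20,340
  CHF 245,800 × 27% = CHF 66,366
  → CHF 90,546
  Less investment credit CHF 12,000 → CHF 78,546

Minimum tax:
  Adjusted income: CHF 422,800 + CHF 7,500 + CHF 62,600 + CHF 82,300 = CHF 575,200
  Less exemption CHF 82,000 → base CHF 493,200
  CHF 493,200 × 14% = CHF 69,048

CHF 78,546 > CHF 69,048, so the regular income tax governs.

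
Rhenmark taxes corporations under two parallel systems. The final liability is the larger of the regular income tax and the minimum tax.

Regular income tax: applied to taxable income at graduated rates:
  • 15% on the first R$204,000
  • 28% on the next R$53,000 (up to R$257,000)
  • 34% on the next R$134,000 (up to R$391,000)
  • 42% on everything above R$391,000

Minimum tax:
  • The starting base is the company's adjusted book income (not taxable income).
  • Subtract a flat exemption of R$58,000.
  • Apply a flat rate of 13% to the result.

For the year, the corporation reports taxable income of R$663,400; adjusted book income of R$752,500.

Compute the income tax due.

R$205,408

Minimum tax:
  Base (adjusted book income): R$752,500
  Less exemption R$58,000 → base R$694,500
  R$694,500 × 13% = R$90,285

Regular income tax:
  R$204,000 × 15% = R$30,600
  R$53,000 × 28% = R$14,840
  R$134,000 × 34% = R$45,560
  R$272,400 × 42% = R$114,408
  → R$205,408

R$205,408 > R$90,285, so the regular income tax governs.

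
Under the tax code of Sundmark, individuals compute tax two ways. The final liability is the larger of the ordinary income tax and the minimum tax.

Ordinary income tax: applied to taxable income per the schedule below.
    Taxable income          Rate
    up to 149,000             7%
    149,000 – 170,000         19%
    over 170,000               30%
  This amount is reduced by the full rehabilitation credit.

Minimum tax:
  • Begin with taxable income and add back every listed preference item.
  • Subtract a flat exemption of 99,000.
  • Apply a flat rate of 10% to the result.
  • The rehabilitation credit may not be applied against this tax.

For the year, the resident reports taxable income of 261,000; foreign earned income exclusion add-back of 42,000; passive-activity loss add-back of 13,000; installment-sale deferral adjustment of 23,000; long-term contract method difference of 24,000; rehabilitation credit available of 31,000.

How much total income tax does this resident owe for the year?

26,400

Ordinary income tax:
  149,000 × 7% = 10,430
  21,000 × 19% = 3,990
  91,000 × 30% = 27,300
  → 41,720
  Less rehabilitation credit 31,000 → 10,720

Minimum tax:
  Adjusted income: 261,000 + 42,000 + 13,000 + 23,000 + 24,000 = 363,000
  Less exemption 99,000 → base 264,000
  264,000 × 10% = 26,400

26,400 > 10,720, so the minimum tax is the binding amount.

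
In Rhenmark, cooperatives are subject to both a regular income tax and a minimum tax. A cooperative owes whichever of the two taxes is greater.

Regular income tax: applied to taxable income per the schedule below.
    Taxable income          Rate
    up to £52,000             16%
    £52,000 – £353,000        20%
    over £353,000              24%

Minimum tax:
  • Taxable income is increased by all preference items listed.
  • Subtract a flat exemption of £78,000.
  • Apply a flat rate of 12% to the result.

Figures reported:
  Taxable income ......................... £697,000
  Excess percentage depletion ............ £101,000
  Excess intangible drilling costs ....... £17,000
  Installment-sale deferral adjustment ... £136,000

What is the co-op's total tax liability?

£151,080

Regular income tax:
  £52,000 × 16% = £8,320
  £301,000 × 20% = £60,200
  £344,000 × 24% = £82,560
  → £151,080

Minimum tax:
  Adjusted income: £697,000 + £101,000 + £17,000 + £136,000 = £951,000
  Less exemption £78,000 → base £873,000
  £873,000 × 12% = £104,760

£151,080 > £104,760, so the regular income tax governs.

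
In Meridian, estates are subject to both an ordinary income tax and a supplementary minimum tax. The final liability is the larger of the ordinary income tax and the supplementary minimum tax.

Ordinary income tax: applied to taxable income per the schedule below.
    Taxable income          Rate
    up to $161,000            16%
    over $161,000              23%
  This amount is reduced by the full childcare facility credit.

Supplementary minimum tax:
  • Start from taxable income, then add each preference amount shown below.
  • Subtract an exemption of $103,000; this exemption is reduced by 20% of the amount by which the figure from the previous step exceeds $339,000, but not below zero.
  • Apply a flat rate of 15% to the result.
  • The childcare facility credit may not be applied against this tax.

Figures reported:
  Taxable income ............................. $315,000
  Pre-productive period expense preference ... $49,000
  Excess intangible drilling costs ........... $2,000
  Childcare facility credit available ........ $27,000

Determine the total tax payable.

Ordinary income tax:
  $161,000 × 16% = $25,760
  $154,000 × 23% = $35,420
  → $61,180
  Less childcare facility credit $27,000 → $34,180

Supplementary minimum tax:
  Adjusted income: $315,000 + $49,000 + $2,000 = $366,000
  Exemption: $103,000 − 20% × ($366,000 − $339,000) = $103,000 − $5,400 = $97,600
  Base: $366,000 − $97,600 = $268,400
  $268,400 × 15% = $40,260

$40,260 > $34,180, so the supplementary minimum tax is the binding amount.

$40,260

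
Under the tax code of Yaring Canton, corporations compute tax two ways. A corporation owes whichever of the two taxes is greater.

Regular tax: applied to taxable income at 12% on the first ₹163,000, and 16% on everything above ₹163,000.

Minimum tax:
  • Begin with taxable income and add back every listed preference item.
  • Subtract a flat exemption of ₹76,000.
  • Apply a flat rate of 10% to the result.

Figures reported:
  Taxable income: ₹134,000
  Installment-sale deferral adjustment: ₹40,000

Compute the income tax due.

Regular tax:
  ₹134,000 × 12% = ₹16,080

Minimum tax:
  Adjusted income: ₹134,000 + ₹40,000 = ₹174,000
  Less exemption ₹76,000 → base ₹98,000
  ₹98,000 × 10% = ₹9,800

₹16,080 > ₹9,800, so the regular tax governs.

₹16,080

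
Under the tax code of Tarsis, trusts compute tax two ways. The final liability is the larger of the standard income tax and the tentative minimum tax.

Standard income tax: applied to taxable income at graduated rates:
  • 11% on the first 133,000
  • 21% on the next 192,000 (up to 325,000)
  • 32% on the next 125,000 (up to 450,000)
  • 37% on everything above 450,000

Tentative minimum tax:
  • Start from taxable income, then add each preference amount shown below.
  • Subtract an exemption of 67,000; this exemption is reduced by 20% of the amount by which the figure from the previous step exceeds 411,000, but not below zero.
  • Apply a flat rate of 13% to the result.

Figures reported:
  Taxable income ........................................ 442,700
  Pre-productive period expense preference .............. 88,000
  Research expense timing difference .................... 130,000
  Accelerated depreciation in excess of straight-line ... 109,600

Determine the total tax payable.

100,139

Tentative minimum tax:
  Adjusted income: 442,700 + 88,000 + 130,000 + 109,600 = 770,300
  Exemption: 20% × (770,300 − 411,000) = 71,860 ≥ 67,000, so the exemption is fully phased out
  Base: 770,300 − 0 = 770,300
  770,300 × 13% = 100,139

Standard income tax:
  133,000 × 11% = 14,630
  192,000 × 21% = 40,320
  117,700 × 32% = 37,664
  → 92,614

100,139 > 92,614, so the tentative minimum tax is the binding amount.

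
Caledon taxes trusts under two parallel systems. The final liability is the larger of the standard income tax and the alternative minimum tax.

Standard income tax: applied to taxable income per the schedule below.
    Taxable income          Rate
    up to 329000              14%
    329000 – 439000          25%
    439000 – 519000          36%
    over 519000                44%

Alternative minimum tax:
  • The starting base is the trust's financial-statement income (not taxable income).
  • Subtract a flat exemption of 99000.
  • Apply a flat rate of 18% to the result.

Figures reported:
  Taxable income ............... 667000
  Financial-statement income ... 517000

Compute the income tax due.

Standard income tax:
  329000 × 14% = 46060
  110000 × 25% = 27500
  80000 × 36% = 28800
  148000 × 44% = 65120
  → 167480

Alternative minimum tax:
  Base (financial-statement income): 517000
  Less exemption 99000 → base 418000
  418000 × 18% = 75240

167480 > 75240, so the standard income tax governs.

167480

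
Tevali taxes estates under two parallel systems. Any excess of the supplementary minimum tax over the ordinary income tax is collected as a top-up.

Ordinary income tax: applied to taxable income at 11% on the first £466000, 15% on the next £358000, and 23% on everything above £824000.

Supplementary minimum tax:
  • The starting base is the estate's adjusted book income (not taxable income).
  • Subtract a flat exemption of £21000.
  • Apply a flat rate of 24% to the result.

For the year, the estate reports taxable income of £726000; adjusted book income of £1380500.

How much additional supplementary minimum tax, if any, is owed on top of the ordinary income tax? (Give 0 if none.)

£236020

Supplementary minimum tax:
  Base (adjusted book income): £1380500
  Less exemption £21000 → base £1359500
  £1359500 × 24% = £326280

Ordinary income tax:
  £466000 × 11% = £51260
  £260000 × 15% = £39000
  → £90260

Excess of supplementary minimum tax over ordinary income tax: £326280 − £90260 = £236020.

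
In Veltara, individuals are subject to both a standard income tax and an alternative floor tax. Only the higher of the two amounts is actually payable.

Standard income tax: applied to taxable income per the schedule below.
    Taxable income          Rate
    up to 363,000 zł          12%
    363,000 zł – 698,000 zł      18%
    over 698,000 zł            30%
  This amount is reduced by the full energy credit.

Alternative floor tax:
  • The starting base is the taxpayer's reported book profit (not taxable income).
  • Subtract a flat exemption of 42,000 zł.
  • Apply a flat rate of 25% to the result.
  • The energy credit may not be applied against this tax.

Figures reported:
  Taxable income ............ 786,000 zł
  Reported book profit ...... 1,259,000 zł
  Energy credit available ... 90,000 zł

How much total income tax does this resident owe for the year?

Alternative floor tax:
  Base (reported book profit): 1,259,000 zł
  Less exemption 42,000 zł → base 1,217,000 zł
  1,217,000 zł × 25% = 304,250 zł

Standard income tax:
  363,000 zł × 12% = 43,560 zł
  335,000 zł × 18% = 60,300 zł
  88,000 zł × 30% = 26,400 zł
  → 130,260 zł
  Less energy credit 90,000 zł → 40,260 zł

304,250 zł > 40,260 zł, so the alternative floor tax is the binding amount.

304,250 zł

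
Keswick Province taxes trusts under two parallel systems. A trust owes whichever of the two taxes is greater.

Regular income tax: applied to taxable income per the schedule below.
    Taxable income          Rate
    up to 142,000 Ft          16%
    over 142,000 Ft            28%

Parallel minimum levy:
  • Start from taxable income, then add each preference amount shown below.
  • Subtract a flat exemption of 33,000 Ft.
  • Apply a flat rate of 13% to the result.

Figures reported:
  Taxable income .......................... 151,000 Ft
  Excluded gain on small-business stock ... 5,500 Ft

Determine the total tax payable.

25,240 Ft

Parallel minimum levy:
  Adjusted income: 151,000 Ft + 5,500 Ft = 156,500 Ft
  Less exemption 33,000 Ft → base 123,500 Ft
  123,500 Ft × 13% = 16,055 Ft

Regular income tax:
  142,000 Ft × 16% = 22,720 Ft
  9,000 Ft × 28% = 2,520 Ft
  → 25,240 Ft

25,240 Ft > 16,055 Ft, so the regular income tax governs.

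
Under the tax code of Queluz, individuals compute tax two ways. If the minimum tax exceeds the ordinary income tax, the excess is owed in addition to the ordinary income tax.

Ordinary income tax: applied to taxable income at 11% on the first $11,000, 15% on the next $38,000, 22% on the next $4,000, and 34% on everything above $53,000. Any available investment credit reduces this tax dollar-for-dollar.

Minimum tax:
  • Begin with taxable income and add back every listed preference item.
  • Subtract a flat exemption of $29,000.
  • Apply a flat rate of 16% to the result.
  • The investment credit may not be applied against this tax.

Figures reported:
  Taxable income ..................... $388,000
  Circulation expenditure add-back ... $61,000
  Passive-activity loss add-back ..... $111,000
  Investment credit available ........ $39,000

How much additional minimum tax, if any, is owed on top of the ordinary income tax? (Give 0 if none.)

Minimum tax:
  Adjusted income: $388,000 + $61,000 + $111,000 = $560,000
  Less exemption $29,000 → base $531,000
  $531,000 × 16% = $84,960

Ordinary income tax:
  $11,000 × 11% = $1,210
  $38,000 × 15% = $5,700
  $4,000 × 22% = $880
  $335,000 × 34% = $113,900
  → $121,690
  Less investment credit $39,000 → $82,690

Excess of minimum tax over ordinary income tax: $84,960 − $82,690 = $2,270.

$2,270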